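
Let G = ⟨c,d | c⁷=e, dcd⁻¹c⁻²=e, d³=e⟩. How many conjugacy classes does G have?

The conjugacy classes (representative and size) are:
  [e] (size 1), [c²] (size 3), [c⁵] (size 3), [d] (size 7), [d²] (size 7).
Class equation: 1 + 3 + 3 + 7 + 7 = 21 = |G|. So G has 5 conjugacy classes.

Answer: 5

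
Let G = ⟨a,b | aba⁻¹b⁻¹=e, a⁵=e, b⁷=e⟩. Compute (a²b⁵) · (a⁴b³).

Compute (a²b⁵) · (a⁴b³) by multiplying left to right and reducing via the relations at each step:
  (a²b⁵) · a⁴ = ab⁵
  (ab⁵) · b³ = ab

Answer: ab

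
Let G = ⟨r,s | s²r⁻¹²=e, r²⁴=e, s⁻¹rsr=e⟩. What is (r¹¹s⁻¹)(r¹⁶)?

Compute (r¹¹s⁻¹) · (r¹⁶) by multiplying left to right and reducing via the relations at each step:
  (r¹¹s⁻¹) · r¹⁶ = r⁷s

Answer: r⁷s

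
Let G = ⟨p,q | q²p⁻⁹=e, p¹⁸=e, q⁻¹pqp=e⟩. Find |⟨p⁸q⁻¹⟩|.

|⟨p⁸q⁻¹⟩| equals the order of p⁸q⁻¹. Compute successive powers until reaching e:
  (p⁸q⁻¹)¹ = p⁸q⁻¹, (p⁸q⁻¹)² = p⁹, (p⁸q⁻¹)³ = p⁸q, (p⁸q⁻¹)⁴ = e.
The smallest positive k with (p⁸q⁻¹)ᵏ = e is 4, so |⟨p⁸q⁻¹⟩| = 4.

Answer: 4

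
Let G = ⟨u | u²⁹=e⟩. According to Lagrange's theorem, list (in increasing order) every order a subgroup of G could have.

|G| = 29 = 29. By Lagrange's theorem the order of any subgroup divides 29; the divisors of 29 are 1, 29.

Answer: 1, 29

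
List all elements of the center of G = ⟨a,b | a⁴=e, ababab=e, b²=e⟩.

An element z ∈ Z(G) iff z commutes with every generator.
For example e is central: e·a = a = a·e; e·b = b = b·e.
Whereas a ∉ Z(G) since a·b = ab ≠ ba = b·a.
Checking each of the 24 elements this way gives Z(G) = {e}, of order 1.

Answer: {e}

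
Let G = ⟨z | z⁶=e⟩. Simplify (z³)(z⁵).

Compute (z³) · (z⁵) by multiplying left to right and reducing via the relations at each step:
  (z³) · z⁵ = z²

Answer: z²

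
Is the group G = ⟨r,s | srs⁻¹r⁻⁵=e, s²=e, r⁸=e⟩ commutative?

r·s = rs but s·r = r⁵s, so r·s ≠ s·r and G is not abelian.

Answer: No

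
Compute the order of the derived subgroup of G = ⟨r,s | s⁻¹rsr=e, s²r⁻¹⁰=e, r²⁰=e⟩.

G' = [G, G] is generated by all commutators. The generator-pair commutators are: [r, s] = r².
The subgroup they normally generate is {e, r², r⁴, r⁶, r⁸, r¹⁰, r¹², r¹⁴, r¹⁶, r¹⁸}, of order 10.
Check: |G/G'| = 40/10 = 4 is the order of the abelianisation.

Answer: 10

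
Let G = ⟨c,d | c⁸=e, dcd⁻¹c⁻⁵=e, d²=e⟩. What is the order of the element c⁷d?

Compute successive powers until reaching e:
  (c⁷d)¹ = c⁷d, (c⁷d)² = c², (c⁷d)³ = cd, (c⁷d)⁴ = c⁴, (c⁷d)⁵ = c³d, (c⁷d)⁶ = c⁶, (c⁷d)⁷ = c⁵d, (c⁷d)⁸ = e.
The smallest positive k with (c⁷d)ᵏ = e is 8.

Answer: 8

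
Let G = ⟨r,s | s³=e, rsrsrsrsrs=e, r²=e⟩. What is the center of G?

An element z ∈ Z(G) iff z commutes with every generator.
For example e is central: e·r = r = r·e; e·s = s = s·e.
Whereas r ∉ Z(G) since r·s = rs ≠ sr = s·r.
Checking each of the 60 elements this way gives Z(G) = {e}, of order 1.

Answer: {e}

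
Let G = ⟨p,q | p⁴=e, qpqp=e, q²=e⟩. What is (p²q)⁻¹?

The order of (p²q) is 2 (smallest k with (p²q)ᵏ = e), so (p²q)⁻¹ = (p²q)¹ = p²q.
Check: (p²q) · (p²q) → (p²q) · p² = q;   q · q = e, giving e as required.

Answer: p²q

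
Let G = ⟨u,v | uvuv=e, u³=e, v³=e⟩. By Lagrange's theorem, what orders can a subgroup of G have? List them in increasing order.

|G| = 12 = 2² · 3. By Lagrange's theorem the order of any subgroup divides 12; the divisors of 12 are 1, 2, 3, 4, 6, 12.

Answer: 1, 2, 3, 4, 6, 12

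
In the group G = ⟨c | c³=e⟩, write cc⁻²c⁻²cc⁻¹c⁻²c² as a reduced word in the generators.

Multiply left to right, reducing at each step:
  c · c⁻² = c²
  (c²) · c⁻² = e
  e · c = c
  c · c⁻¹ = e
  e · c⁻² = c
  c · c² = e

Answer: e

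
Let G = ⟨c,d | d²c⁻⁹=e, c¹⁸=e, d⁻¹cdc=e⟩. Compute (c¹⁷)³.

Compute successive powers of (c¹⁷), reducing at each step:
  (c¹⁷)²: (c¹⁷) · c¹⁷ = c¹⁶
  (c¹⁷)³: (c¹⁶) · c¹⁷ = c¹⁵

Answer: c¹⁵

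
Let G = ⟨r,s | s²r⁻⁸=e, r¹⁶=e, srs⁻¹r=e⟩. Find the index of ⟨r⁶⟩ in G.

First find ord(r⁶) by computing successive powers:
  (r⁶)¹ = r⁶, (r⁶)² = r¹², (r⁶)³ = r², (r⁶)⁴ = r⁸, (r⁶)⁵ = r¹⁴, (r⁶)⁶ = r⁴, (r⁶)⁷ = r¹⁰, (r⁶)⁸ = e.
So |⟨r⁶⟩| = ord(r⁶) = 8. With |G| = 32, by Lagrange [G : ⟨r⁶⟩] = 32/8 = 4.

Answer: 4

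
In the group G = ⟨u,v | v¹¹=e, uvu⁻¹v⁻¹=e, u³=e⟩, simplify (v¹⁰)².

Compute successive powers of (v¹⁰), reducing at each step:
  (v¹⁰)²: (v¹⁰) · v¹⁰ = v⁹

Answer: v⁹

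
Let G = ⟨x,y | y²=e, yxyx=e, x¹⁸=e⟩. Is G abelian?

x·y = xy but y·x = x¹⁷y, so x·y ≠ y·x and G is not abelian.

Answer: No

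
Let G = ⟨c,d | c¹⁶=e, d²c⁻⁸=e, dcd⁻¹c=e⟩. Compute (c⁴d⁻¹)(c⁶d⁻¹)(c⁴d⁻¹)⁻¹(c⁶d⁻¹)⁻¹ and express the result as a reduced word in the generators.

[(c⁴d⁻¹), (c⁶d⁻¹)] = (c⁴d⁻¹)·(c⁶d⁻¹)·(c⁴d⁻¹)⁻¹·(c⁶d⁻¹)⁻¹.
  (c⁴d⁻¹) · (c⁶d⁻¹) = c⁶
  (c⁶) · (c⁴d) = c²d⁻¹
  (c²d⁻¹) · (c⁶d) = c¹²

Answer: c¹²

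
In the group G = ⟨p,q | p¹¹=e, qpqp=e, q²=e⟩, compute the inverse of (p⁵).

The order of (p⁵) is 11 (smallest k with (p⁵)ᵏ = e), so (p⁵)⁻¹ = (p⁵)¹⁰ = p⁶.
Check: (p⁵) · (p⁶) → (p⁵) · p⁶ = e, giving e as required.

Answer: p⁶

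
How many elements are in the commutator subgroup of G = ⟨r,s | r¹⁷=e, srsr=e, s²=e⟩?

G' = [G, G] is generated by all commutators. The generator-pair commutators are: [r, s] = r².
The subgroup they normally generate is {e, r, r², r³, r⁴, r⁵, r⁶, r⁷, r⁸, r⁹, r¹⁰, r¹¹, r¹², r¹³, r¹⁴, r¹⁵, r¹⁶}, of order 17.
Check: |G/G'| = 34/17 = 2 is the order of the abelianisation.

Answer: 17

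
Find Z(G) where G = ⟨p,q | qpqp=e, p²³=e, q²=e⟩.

An element z ∈ Z(G) iff z commutes with every generator.
For example e is central: e·p = p = p·e; e·q = q = q·e.
Whereas p ∉ Z(G) since p·q = pq ≠ p²²q = q·p.
Checking each of the 46 elements this way gives Z(G) = {e}, of order 1.

Answer: {e}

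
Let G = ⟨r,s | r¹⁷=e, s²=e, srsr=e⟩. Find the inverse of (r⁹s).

The order of (r⁹s) is 2 (smallest k with (r⁹s)ᵏ = e), so (r⁹s)⁻¹ = (r⁹s)¹ = r⁹s.
Check: (r⁹s) · (r⁹s) → (r⁹s) · r⁹ = s;   s · s = e, giving e as required.

Answer: r⁹s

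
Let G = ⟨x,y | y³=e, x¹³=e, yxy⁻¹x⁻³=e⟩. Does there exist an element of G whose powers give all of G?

Every cyclic group is abelian. But x·y = xy while y·x = x³y, so x·y ≠ y·x and G is not abelian. Hence G is not cyclic.

Answer: No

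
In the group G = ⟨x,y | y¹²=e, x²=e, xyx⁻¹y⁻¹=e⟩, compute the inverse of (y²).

The order of (y²) is 6 (smallest k with (y²)ᵏ = e), so (y²)⁻¹ = (y²)⁵ = y¹⁰.
Check: (y²) · (y¹⁰) → (y²) · y¹⁰ = e, giving e as required.

Answer: y¹⁰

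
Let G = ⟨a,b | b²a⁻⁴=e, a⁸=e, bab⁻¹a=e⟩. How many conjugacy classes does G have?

The conjugacy classes (representative and size) are:
  [e] (size 1), [a⁷] (size 2), [a²] (size 2), [a⁵] (size 2), [a⁴] (size 1), [a²b⁻¹] (size 4), [a³b] (size 4).
Class equation: 1 + 2 + 2 + 2 + 1 + 4 + 4 = 16 = |G|. So G has 7 conjugacy classes.

Answer: 7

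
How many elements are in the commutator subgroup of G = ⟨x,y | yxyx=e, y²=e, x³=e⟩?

G' = [G, G] is generated by all commutators. The generator-pair commutators are: [x, y] = x².
The subgroup they normally generate is {e, x, x²}, of order 3.
Check: |G/G'| = 6/3 = 2 is the order of the abelianisation.

Answer: 3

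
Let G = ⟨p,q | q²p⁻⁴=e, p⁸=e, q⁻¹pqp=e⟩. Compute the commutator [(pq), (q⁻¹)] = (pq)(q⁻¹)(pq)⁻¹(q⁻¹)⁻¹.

[(pq), (q⁻¹)] = (pq)·(q⁻¹)·(pq)⁻¹·(q⁻¹)⁻¹.
  (pq) · (q⁻¹) = p
  p · (pq⁻¹) = p²q⁻¹
  (p²q⁻¹) · q = p²

Answer: p²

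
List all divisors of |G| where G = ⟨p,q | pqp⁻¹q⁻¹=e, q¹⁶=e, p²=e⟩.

|G| = 32 = 2⁵. By Lagrange's theorem the order of any subgroup divides 32; the divisors of 32 are 1, 2, 4, 8, 16, 32.

Answer: 1, 2, 4, 8, 16, 32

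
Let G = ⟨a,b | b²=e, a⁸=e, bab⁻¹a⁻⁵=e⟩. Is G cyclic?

Every cyclic group is abelian. But a·b = ab while b·a = a⁵b, so a·b ≠ b·a and G is not abelian. Hence G is not cyclic.

Answer: No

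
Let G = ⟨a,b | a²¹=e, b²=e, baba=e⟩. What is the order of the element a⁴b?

Compute successive powers until reaching e:
  (a⁴b)¹ = a⁴b, (a⁴b)² = e.
The smallest positive k with (a⁴b)ᵏ = e is 2.

Answer: 2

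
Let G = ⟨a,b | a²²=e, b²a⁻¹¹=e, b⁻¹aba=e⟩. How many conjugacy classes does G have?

The conjugacy classes (representative and size) are:
  [e] (size 1), [a²¹] (size 2), [a²] (size 2), [a³] (size 2), [a¹⁸] (size 2), [a¹⁷] (size 2), [a⁶] (size 2), [a⁷] (size 2), [a⁸] (size 2), [a¹³] (size 2), [a¹²] (size 2), [a¹¹] (size 1), [a¹⁰b] (size 11), [a⁷b] (size 11).
Class equation: 1 + 2 + 2 + 2 + 2 + 2 + 2 + 2 + 2 + 2 + 2 + 1 + 11 + 11 = 44 = |G|. So G has 14 conjugacy classes.

Answer: 14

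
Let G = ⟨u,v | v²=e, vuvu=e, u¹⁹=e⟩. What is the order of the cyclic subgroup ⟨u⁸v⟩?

|⟨u⁸v⟩| equals the order of u⁸v. Compute successive powers until reaching e:
  (u⁸v)¹ = u⁸v, (u⁸v)² = e.
The smallest positive k with (u⁸v)ᵏ = e is 2, so |⟨u⁸v⟩| = 2.

Answer: 2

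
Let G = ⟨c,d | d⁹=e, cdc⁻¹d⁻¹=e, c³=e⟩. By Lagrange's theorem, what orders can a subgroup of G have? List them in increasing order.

|G| = 27 = 3³. By Lagrange's theorem the order of any subgroup divides 27; the divisors of 27 are 1, 3, 9, 27.

Answer: 1, 3, 9, 27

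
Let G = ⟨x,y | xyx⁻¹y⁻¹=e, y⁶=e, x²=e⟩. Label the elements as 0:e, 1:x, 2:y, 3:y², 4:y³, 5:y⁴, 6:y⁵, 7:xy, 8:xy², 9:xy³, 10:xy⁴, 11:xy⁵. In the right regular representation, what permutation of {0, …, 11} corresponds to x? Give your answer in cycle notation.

(0 1)(2 7)(3 8)(4 9)(5 10)(6 11)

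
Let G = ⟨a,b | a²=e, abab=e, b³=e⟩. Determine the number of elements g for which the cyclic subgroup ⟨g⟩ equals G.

⟨g⟩ = G would require ord(g) = |G| = 6, but the maximum element order in G is 3 < 6. So G is not cyclic and no single element generates it: the count is 0.

Answer: 0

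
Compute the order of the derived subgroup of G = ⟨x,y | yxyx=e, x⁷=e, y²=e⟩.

G' = [G, G] is generated by all commutators. The generator-pair commutators are: [x, y] = x².
The subgroup they normally generate is {e, x, x², x³, x⁴, x⁵, x⁶}, of order 7.
Check: |G/G'| = 14/7 = 2 is the order of the abelianisation.

Answer: 7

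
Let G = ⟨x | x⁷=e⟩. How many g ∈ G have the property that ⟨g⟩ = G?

G is cyclic of order 7. An element generates G iff its order is 7, and a cyclic group of order 7 has exactly φ(7) = 6 such elements.

Answer: 6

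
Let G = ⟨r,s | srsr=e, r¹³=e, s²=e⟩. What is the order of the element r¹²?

Compute successive powers until reaching e:
  (r¹²)¹ = r¹², (r¹²)² = r¹¹, (r¹²)³ = r¹⁰, (r¹²)⁴ = r⁹, (r¹²)⁵ = r⁸, (r¹²)⁶ = r⁷, (r¹²)⁷ = r⁶, (r¹²)⁸ = r⁵, (r¹²)⁹ = r⁴, (r¹²)¹⁰ = r³, (r¹²)¹¹ = r², (r¹²)¹² = r, (r¹²)¹³ = e.
The smallest positive k with (r¹²)ᵏ = e is 13.

Answer: 13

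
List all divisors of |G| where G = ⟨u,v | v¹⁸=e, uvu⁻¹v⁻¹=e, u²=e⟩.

|G| = 36 = 2² · 3². By Lagrange's theorem the order of any subgroup divides 36; the divisors of 36 are 1, 2, 3, 4, 6, 9, 12, 18, 36.

Answer: 1, 2, 3, 4, 6, 9, 12, 18, 36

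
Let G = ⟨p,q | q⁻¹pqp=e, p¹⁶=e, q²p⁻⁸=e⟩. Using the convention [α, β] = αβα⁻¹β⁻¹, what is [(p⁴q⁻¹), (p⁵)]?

[(p⁴q⁻¹), (p⁵)] = (p⁴q⁻¹)·(p⁵)·(p⁴q⁻¹)⁻¹·(p⁵)⁻¹.
  (p⁴q⁻¹) · (p⁵) = p⁷q
  (p⁷q) · (p⁴q) = p¹¹
  (p¹¹) · (p¹¹) = p⁶

Answer: p⁶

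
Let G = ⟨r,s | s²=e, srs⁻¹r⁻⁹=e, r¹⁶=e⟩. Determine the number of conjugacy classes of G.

The conjugacy classes (representative and size) are:
  [e] (size 1), [r⁹] (size 2), [r²] (size 1), [r³] (size 2), [r⁴] (size 1), [r¹³] (size 2), [r⁶] (size 1), [r¹⁵] (size 2), [r⁸] (size 1), [r¹⁰] (size 1), [r¹²] (size 1), [r¹⁴] (size 1), [s] (size 2), [rs] (size 2), [r²s] (size 2), [r¹¹s] (size 2), [r⁴s] (size 2), [r¹³s] (size 2), [r¹⁴s] (size 2), [r¹⁵s] (size 2).
Class equation: 1 + 2 + 1 + 2 + 1 + 2 + 1 + 2 + 1 + 1 + 1 + 1 + 2 + 2 + 2 + 2 + 2 + 2 + 2 + 2 = 32 = |G|. So G has 20 conjugacy classes.

Answer: 20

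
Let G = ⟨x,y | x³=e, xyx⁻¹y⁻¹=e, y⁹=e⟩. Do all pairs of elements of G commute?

Each pair of generators commutes: x·y = xy = y·x. Since the generators pairwise commute, every element of G commutes with every other, so G is abelian.

Answer: Yes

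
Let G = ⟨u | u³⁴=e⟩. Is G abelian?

G has a single generator, so G is cyclic and hence abelian.

Answer: Yes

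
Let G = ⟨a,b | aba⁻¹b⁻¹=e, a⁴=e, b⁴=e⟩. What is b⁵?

Compute successive powers of b, reducing at each step:
  b²: b · b = b²
  b³: (b²) · b = b³
  b⁴: (b³) · b = e
  b⁵: e · b = b

Answer: b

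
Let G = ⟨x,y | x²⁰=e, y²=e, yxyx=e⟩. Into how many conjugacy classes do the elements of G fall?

The conjugacy classes (representative and size) are:
  [e] (size 1), [x] (size 2), [x¹⁸] (size 2), [x³] (size 2), [x⁴] (size 2), [x¹⁵] (size 2), [x¹⁴] (size 2), [x⁷] (size 2), [x¹²] (size 2), [x¹¹] (size 2), [x¹⁰] (size 1), [x¹⁸y] (size 10), [x⁵y] (size 10).
Class equation: 1 + 2 + 2 + 2 + 2 + 2 + 2 + 2 + 2 + 2 + 1 + 10 + 10 = 40 = |G|. So G has 13 conjugacy classes.

Answer: 13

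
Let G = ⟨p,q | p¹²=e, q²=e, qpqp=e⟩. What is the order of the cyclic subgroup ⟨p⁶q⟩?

|⟨p⁶q⟩| equals the order of p⁶q. Compute successive powers until reaching e:
  (p⁶q)¹ = p⁶q, (p⁶q)² = e.
The smallest positive k with (p⁶q)ᵏ = e is 2, so |⟨p⁶q⟩| = 2.

Answer: 2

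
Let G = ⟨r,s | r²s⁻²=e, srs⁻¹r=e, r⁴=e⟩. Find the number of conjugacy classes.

The conjugacy classes (representative and size) are:
  [e] (size 1), [r³] (size 2), [r²] (size 1), [s⁻¹] (size 2), [rs] (size 2).
Class equation: 1 + 2 + 1 + 2 + 2 = 8 = |G|. So G has 5 conjugacy classes.

Answer: 5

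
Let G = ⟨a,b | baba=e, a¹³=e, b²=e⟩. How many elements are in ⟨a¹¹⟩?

|⟨a¹¹⟩| equals the order of a¹¹. Compute successive powers until reaching e:
  (a¹¹)¹ = a¹¹, (a¹¹)² = a⁹, (a¹¹)³ = a⁷, (a¹¹)⁴ = a⁵, (a¹¹)⁵ = a³, (a¹¹)⁶ = a, (a¹¹)⁷ = a¹², (a¹¹)⁸ = a¹⁰, (a¹¹)⁹ = a⁸, (a¹¹)¹⁰ = a⁶, (a¹¹)¹¹ = a⁴, (a¹¹)¹² = a², (a¹¹)¹³ = e.
The smallest positive k with (a¹¹)ᵏ = e is 13, so |⟨a¹¹⟩| = 13.

Answer: 13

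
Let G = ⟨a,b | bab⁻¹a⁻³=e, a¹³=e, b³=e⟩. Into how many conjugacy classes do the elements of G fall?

The conjugacy classes (representative and size) are:
  [e] (size 1), [a] (size 3), [a⁵] (size 3), [a¹⁰] (size 3), [a⁸] (size 3), [a¹⁰b] (size 13), [a⁷b²] (size 13).
Class equation: 1 + 3 + 3 + 3 + 3 + 13 + 13 = 39 = |G|. So G has 7 conjugacy classes.

Answer: 7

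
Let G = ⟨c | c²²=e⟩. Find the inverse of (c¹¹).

The order of (c¹¹) is 2 (smallest k with (c¹¹)ᵏ = e), so (c¹¹)⁻¹ = (c¹¹)¹ = c¹¹.
Check: (c¹¹) · (c¹¹) → (c¹¹) · c¹¹ = e, giving e as required.

Answer: c¹¹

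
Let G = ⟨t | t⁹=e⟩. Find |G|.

G is generated by a single element, so G is cyclic. The relator gives t⁹ = e and no smaller power is forced to be e, so the 9 powers {e, t, t², t³, t⁴, t⁵, t⁶, t⁷, t⁸} are distinct. Hence |G| = 9.

Answer: 9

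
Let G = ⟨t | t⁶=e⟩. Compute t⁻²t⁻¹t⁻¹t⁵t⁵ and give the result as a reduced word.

Multiply left to right, reducing at each step:
  (t⁴) · t⁻¹ = t³
  (t³) · t⁻¹ = t²
  (t²) · t⁵ = t
  t · t⁵ = e

Answer: e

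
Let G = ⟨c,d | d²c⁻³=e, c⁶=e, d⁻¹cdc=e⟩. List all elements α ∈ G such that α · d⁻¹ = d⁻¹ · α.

⟨d⁻¹⟩ ⊆ C_G(d⁻¹) since powers of d⁻¹ commute with d⁻¹; so |C_G(d⁻¹)| ≥ |⟨d⁻¹⟩| = 4.
By orbit–stabilizer, |C_G(d⁻¹)| = |G| / |conj. class of d⁻¹| = 12 / 3 = 4.
The 4 elements commuting with d⁻¹ are {e, c³, d, d⁻¹}.

Answer: {e, c³, d, d⁻¹}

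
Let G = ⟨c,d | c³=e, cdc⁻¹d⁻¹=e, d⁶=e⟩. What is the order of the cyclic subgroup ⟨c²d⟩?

|⟨c²d⟩| equals the order of c²d. Compute successive powers until reaching e:
  (c²d)¹ = c²d, (c²d)² = cd², (c²d)³ = d³, (c²d)⁴ = c²d⁴, (c²d)⁵ = cd⁵, (c²d)⁶ = e.
The smallest positive k with (c²d)ᵏ = e is 6, so |⟨c²d⟩| = 6.

Answer: 6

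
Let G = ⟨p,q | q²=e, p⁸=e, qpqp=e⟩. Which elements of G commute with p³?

⟨p³⟩ ⊆ C_G(p³) since powers of p³ commute with p³; so |C_G(p³)| ≥ |⟨p³⟩| = 8.
By orbit–stabilizer, |C_G(p³)| = |G| / |conj. class of p³| = 16 / 2 = 8.
The 8 elements commuting with p³ are {e, p, p², p³, p⁴, p⁵, p⁶, p⁷}.

Answer: {e, p, p², p³, p⁴, p⁵, p⁶, p⁷}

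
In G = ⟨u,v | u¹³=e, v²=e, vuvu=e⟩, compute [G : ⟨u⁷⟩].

First find ord(u⁷) by computing successive powers:
  (u⁷)¹ = u⁷, (u⁷)² = u, (u⁷)³ = u⁸, (u⁷)⁴ = u², (u⁷)⁵ = u⁹, (u⁷)⁶ = u³, (u⁷)⁷ = u¹⁰, (u⁷)⁸ = u⁴, (u⁷)⁹ = u¹¹, (u⁷)¹⁰ = u⁵, (u⁷)¹¹ = u¹², (u⁷)¹² = u⁶, (u⁷)¹³ = e.
So |⟨u⁷⟩| = ord(u⁷) = 13. With |G| = 26, by Lagrange [G : ⟨u⁷⟩] = 26/13 = 2.

Answer: 2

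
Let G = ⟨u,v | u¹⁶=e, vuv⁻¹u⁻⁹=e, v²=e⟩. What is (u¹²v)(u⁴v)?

Compute (u¹²v) · (u⁴v) by multiplying left to right and reducing via the relations at each step:
  (u¹²v) · u⁴ = v
  v · v = e

Answer: e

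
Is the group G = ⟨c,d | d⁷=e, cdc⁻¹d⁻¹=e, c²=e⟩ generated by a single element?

|G| = 14. The element cd has order 14 (its powers give 14 distinct elements), so ⟨cd⟩ = G and G is cyclic.

Answer: Yes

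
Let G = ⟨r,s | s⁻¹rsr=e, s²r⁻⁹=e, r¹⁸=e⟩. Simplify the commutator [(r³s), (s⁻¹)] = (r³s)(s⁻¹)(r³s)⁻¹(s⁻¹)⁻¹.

[(r³s), (s⁻¹)] = (r³s)·(s⁻¹)·(r³s)⁻¹·(s⁻¹)⁻¹.
  (r³s) · (s⁻¹) = r³
  (r³) · (r³s⁻¹) = r⁶s⁻¹
  (r⁶s⁻¹) · s = r⁶

Answer: r⁶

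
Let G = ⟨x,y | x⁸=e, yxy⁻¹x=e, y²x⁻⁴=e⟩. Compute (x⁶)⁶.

Compute successive powers of (x⁶), reducing at each step:
  (x⁶)²: (x⁶) · x⁶ = x⁴
  (x⁶)³: (x⁴) · x⁶ = x²
  (x⁶)⁴: (x²) · x⁶ = e
  (x⁶)⁵: e · x⁶ = x⁶
  (x⁶)⁶: (x⁶) · x⁶ = x⁴

Answer: x⁴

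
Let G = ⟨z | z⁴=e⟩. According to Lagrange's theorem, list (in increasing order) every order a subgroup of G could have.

|G| = 4 = 2². By Lagrange's theorem the order of any subgroup divides 4; the divisors of 4 are 1, 2, 4.

Answer: 1, 2, 4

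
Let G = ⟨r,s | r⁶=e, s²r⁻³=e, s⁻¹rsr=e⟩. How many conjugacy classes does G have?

The conjugacy classes (representative and size) are:
  [e] (size 1), [r] (size 2), [r²] (size 2), [r³] (size 1), [rs⁻¹] (size 3), [r²s⁻¹] (size 3).
Class equation: 1 + 2 + 2 + 1 + 3 + 3 = 12 = |G|. So G has 6 conjugacy classes.

Answer: 6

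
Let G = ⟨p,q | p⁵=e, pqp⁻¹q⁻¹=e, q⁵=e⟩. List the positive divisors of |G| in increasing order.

|G| = 25 = 5². By Lagrange's theorem the order of any subgroup divides 25; the divisors of 25 are 1, 5, 25.

Answer: 1, 5, 25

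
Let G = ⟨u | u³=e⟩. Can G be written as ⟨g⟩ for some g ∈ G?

|G| = 3. The element u has order 3 (its powers give 3 distinct elements), so ⟨u⟩ = G and G is cyclic.

Answer: Yes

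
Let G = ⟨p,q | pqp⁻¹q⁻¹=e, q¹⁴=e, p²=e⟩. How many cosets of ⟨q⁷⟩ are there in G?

First find ord(q⁷) by computing successive powers:
  (q⁷)¹ = q⁷, (q⁷)² = e.
So |⟨q⁷⟩| = ord(q⁷) = 2. With |G| = 28, by Lagrange [G : ⟨q⁷⟩] = 28/2 = 14.

Answer: 14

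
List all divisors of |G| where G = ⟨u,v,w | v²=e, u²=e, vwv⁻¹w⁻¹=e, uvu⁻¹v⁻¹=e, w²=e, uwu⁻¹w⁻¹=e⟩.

|G| = 8 = 2³. By Lagrange's theorem the order of any subgroup divides 8; the divisors of 8 are 1, 2, 4, 8.

Answer: 1, 2, 4, 8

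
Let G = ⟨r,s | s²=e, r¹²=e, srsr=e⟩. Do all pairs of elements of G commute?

r·s = rs but s·r = r¹¹s, so r·s ≠ s·r and G is not abelian.

Answer: No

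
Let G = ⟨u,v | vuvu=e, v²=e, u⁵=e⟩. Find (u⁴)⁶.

Compute successive powers of (u⁴), reducing at each step:
  (u⁴)²: (u⁴) · u⁴ = u³
  (u⁴)³: (u³) · u⁴ = u²
  (u⁴)⁴: (u²) · u⁴ = u
  (u⁴)⁵: u · u⁴ = e
  (u⁴)⁶: e · u⁴ = u⁴

Answer: u⁴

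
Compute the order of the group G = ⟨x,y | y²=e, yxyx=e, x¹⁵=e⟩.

Enumerate words in the generators, reducing via the relations: the distinct elements are
  {e, x, y, xy, x², x³, x⁴, x⁵, x⁶, x⁷, x⁸, x⁹, x²y, x³y, x¹², x¹³, x¹¹, x¹⁰, x¹⁴, x⁴y, x⁵y, x⁶y, x⁷y, x⁸y, x⁹y, x¹²y, x¹³y, x¹¹y, x¹⁰y, x¹⁴y}.
No further products give new elements, so |G| = 30.

Answer: 30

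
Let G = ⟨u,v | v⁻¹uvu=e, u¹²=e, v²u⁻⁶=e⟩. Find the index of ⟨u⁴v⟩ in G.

First find ord(u⁴v) by computing successive powers:
  (u⁴v)¹ = u⁴v, (u⁴v)² = u⁶, (u⁴v)³ = u⁴v⁻¹, (u⁴v)⁴ = e.
So |⟨u⁴v⟩| = ord(u⁴v) = 4. With |G| = 24, by Lagrange [G : ⟨u⁴v⟩] = 24/4 = 6.

Answer: 6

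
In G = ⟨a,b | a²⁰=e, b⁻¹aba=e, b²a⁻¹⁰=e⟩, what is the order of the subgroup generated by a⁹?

|⟨a⁹⟩| equals the order of a⁹. Compute successive powers until reaching e:
  (a⁹)¹ = a⁹, (a⁹)² = a¹⁸, (a⁹)³ = a⁷, (a⁹)⁴ = a¹⁶, (a⁹)⁵ = a⁵, (a⁹)⁶ = a¹⁴, (a⁹)⁷ = a³, (a⁹)⁸ = a¹², (a⁹)⁹ = a, (a⁹)¹⁰ = a¹⁰, (a⁹)¹¹ = a¹⁹, (a⁹)¹² = a⁸, (a⁹)¹³ = a¹⁷, (a⁹)¹⁴ = a⁶, (a⁹)¹⁵ = a¹⁵, (a⁹)¹⁶ = a⁴, (a⁹)¹⁷ = a¹³, (a⁹)¹⁸ = a², (a⁹)¹⁹ = a¹¹, (a⁹)²⁰ = e.
The smallest positive k with (a⁹)ᵏ = e is 20, so |⟨a⁹⟩| = 20.

Answer: 20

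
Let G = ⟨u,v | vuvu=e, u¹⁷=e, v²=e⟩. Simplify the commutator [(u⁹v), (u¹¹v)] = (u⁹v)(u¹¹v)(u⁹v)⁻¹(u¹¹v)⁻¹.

[(u⁹v), (u¹¹v)] = (u⁹v)·(u¹¹v)·(u⁹v)⁻¹·(u¹¹v)⁻¹.
  (u⁹v) · (u¹¹v) = u¹⁵
  (u¹⁵) · (u⁹v) = u⁷v
  (u⁷v) · (u¹¹v) = u¹³

Answer: u¹³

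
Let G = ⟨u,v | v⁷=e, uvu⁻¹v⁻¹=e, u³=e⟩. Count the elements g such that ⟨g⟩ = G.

G is cyclic of order 21. An element generates G iff its order is 21, and a cyclic group of order 21 has exactly φ(21) = 12 such elements.

Answer: 12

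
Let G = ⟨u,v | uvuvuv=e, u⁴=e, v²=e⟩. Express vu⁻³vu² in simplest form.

Multiply left to right, reducing at each step:
  v · u⁻³ = vu
  (vu) · v = u³vu³
  (u³vu³) · u² = u³vu

Answer: u³vu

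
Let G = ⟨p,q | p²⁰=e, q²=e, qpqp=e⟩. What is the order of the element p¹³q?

Compute successive powers until reaching e:
  (p¹³q)¹ = p¹³q, (p¹³q)² = e.
The smallest positive k with (p¹³q)ᵏ = e is 2.

Answer: 2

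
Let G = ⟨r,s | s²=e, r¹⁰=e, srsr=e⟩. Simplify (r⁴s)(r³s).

Compute (r⁴s) · (r³s) by multiplying left to right and reducing via the relations at each step:
  (r⁴s) · r³ = rs
  (rs) · s = r

Answer: r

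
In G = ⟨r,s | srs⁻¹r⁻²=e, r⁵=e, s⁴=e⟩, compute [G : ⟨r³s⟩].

First find ord(r³s) by computing successive powers:
  (r³s)¹ = r³s, (r³s)² = r⁴s², (r³s)³ = rs³, (r³s)⁴ = e.
So |⟨r³s⟩| = ord(r³s) = 4. With |G| = 20, by Lagrange [G : ⟨r³s⟩] = 20/4 = 5.

Answer: 5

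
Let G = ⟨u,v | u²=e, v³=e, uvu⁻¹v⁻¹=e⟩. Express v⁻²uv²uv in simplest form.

Multiply left to right, reducing at each step:
  v · u = uv
  (uv) · v² = u
  u · u = e
  e · v = v

Answer: v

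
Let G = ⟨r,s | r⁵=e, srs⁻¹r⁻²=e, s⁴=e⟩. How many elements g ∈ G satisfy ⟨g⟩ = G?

⟨g⟩ = G would require ord(g) = |G| = 20, but the maximum element order in G is 5 < 20. So G is not cyclic and no single element generates it: the count is 0.

Answer: 0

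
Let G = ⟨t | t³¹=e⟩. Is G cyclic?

|G| = 31. The element t has order 31 (its powers give 31 distinct elements), so ⟨t⟩ = G and G is cyclic.

Answer: Yes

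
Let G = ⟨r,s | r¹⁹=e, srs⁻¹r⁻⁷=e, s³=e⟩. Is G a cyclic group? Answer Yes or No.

Every cyclic group is abelian. But r·s = rs while s·r = r⁷s, so r·s ≠ s·r and G is not abelian. Hence G is not cyclic.

Answer: No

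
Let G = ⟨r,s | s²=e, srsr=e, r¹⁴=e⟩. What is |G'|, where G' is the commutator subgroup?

G' = [G, G] is generated by all commutators. The generator-pair commutators are: [r, s] = r².
The subgroup they normally generate is {e, r², r⁴, r⁶, r⁸, r¹⁰, r¹²}, of order 7.
Check: |G/G'| = 28/7 = 4 is the order of the abelianisation.

Answer: 7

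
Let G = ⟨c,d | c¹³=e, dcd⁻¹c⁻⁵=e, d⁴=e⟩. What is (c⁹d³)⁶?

Compute successive powers of (c⁹d³), reducing at each step:
  (c⁹d³)²: (c⁹d³) · c⁹ = c³d³;   (c³d³) · d³ = c³d²
  (c⁹d³)³: (c³d²) · c⁹ = c⁷d²;   (c⁷d²) · d³ = c⁷d
  (c⁹d³)⁴: (c⁷d) · c⁹ = d;   d · d³ = e
  (c⁹d³)⁵: e · c⁹ = c⁹;   (c⁹) · d³ = c⁹d³
  (c⁹d³)⁶: (c⁹d³) · c⁹ = c³d³;   (c³d³) · d³ = c³d²

Answer: c³d²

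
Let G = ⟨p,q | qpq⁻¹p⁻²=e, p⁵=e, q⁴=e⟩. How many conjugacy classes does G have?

The conjugacy classes (representative and size) are:
  [e] (size 1), [p⁴] (size 4), [p²q] (size 5), [q²] (size 5), [p³q³] (size 5).
Class equation: 1 + 4 + 5 + 5 + 5 = 20 = |G|. So G has 5 conjugacy classes.

Answer: 5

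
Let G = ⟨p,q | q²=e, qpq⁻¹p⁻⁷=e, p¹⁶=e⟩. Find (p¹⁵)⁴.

Compute successive powers of (p¹⁵), reducing at each step:
  (p¹⁵)²: (p¹⁵) · p¹⁵ = p¹⁴
  (p¹⁵)³: (p¹⁴) · p¹⁵ = p¹³
  (p¹⁵)⁴: (p¹³) · p¹⁵ = p¹²

Answer: p¹²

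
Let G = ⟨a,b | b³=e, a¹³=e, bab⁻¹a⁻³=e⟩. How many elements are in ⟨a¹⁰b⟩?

|⟨a¹⁰b⟩| equals the order of a¹⁰b. Compute successive powers until reaching e:
  (a¹⁰b)¹ = a¹⁰b, (a¹⁰b)² = ab², (a¹⁰b)³ = e.
The smallest positive k with (a¹⁰b)ᵏ = e is 3, so |⟨a¹⁰b⟩| = 3.

Answer: 3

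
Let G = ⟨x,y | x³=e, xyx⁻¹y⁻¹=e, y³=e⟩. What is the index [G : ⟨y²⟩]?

First find ord(y²) by computing successive powers:
  (y²)¹ = y², (y²)² = y, (y²)³ = e.
So |⟨y²⟩| = ord(y²) = 3. With |G| = 9, by Lagrange [G : ⟨y²⟩] = 9/3 = 3.

Answer: 3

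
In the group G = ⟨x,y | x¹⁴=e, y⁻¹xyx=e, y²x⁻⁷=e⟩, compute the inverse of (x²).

The order of (x²) is 7 (smallest k with (x²)ᵏ = e), so (x²)⁻¹ = (x²)⁶ = x¹².
Check: (x²) · (x¹²) → (x²) · x¹² = e, giving e as required.

Answer: x¹²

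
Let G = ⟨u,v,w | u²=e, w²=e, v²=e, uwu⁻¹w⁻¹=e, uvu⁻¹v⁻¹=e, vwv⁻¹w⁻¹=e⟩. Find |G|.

Enumerate words in the generators, reducing via the relations: the distinct elements are
  {e, u, v, w, uv, uw, vw, uvw}.
No further products give new elements, so |G| = 8.

Answer: 8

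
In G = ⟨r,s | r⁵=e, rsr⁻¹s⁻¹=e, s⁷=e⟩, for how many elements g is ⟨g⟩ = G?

G is cyclic of order 35. An element generates G iff its order is 35, and a cyclic group of order 35 has exactly φ(35) = 24 such elements.

Answer: 24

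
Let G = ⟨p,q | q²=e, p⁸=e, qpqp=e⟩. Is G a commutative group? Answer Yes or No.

p·q = pq but q·p = p⁷q, so p·q ≠ q·p and G is not abelian.

Answer: No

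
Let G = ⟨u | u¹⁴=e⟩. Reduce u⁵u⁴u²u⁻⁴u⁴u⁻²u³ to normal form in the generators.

Multiply left to right, reducing at each step:
  (u⁵) · u⁴ = u⁹
  (u⁹) · u² = u¹¹
  (u¹¹) · u⁻⁴ = u⁷
  (u⁷) · u⁴ = u¹¹
  (u¹¹) · u⁻² = u⁹
  (u⁹) · u³ = u¹²

Answer: u¹²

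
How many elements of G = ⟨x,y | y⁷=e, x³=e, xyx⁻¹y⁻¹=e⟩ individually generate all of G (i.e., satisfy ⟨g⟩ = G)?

G is cyclic of order 21. An element generates G iff its order is 21, and a cyclic group of order 21 has exactly φ(21) = 12 such elements.

Answer: 12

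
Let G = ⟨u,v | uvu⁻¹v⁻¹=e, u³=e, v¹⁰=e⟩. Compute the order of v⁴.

Compute successive powers until reaching e:
  (v⁴)¹ = v⁴, (v⁴)² = v⁸, (v⁴)³ = v², (v⁴)⁴ = v⁶, (v⁴)⁵ = e.
The smallest positive k with (v⁴)ᵏ = e is 5.

Answer: 5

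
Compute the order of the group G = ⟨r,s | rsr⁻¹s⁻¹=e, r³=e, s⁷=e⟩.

Enumerate words in the generators, reducing via the relations: the distinct elements are
  {e, r, s, rs, r², s², s³, s⁴, s⁵, s⁶, rs², rs³, rs⁴, rs⁵, rs⁶, r²s, r²s², r²s³, r²s⁴, r²s⁵, r²s⁶}.
No further products give new elements, so |G| = 21.

Answer: 21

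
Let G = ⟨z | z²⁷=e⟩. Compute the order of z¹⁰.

Compute successive powers until reaching e:
  (z¹⁰)¹ = z¹⁰, (z¹⁰)² = z²⁰, (z¹⁰)³ = z³, (z¹⁰)⁴ = z¹³, (z¹⁰)⁵ = z²³, (z¹⁰)⁶ = z⁶, (z¹⁰)⁷ = z¹⁶, (z¹⁰)⁸ = z²⁶, (z¹⁰)⁹ = z⁹, (z¹⁰)¹⁰ = z¹⁹, (z¹⁰)¹¹ = z², (z¹⁰)¹² = z¹², (z¹⁰)¹³ = z²², (z¹⁰)¹⁴ = z⁵, (z¹⁰)¹⁵ = z¹⁵, (z¹⁰)¹⁶ = z²⁵, (z¹⁰)¹⁷ = z⁸, (z¹⁰)¹⁸ = z¹⁸, (z¹⁰)¹⁹ = z, (z¹⁰)²⁰ = z¹¹, (z¹⁰)²¹ = z²¹, (z¹⁰)²² = z⁴, (z¹⁰)²³ = z¹⁴, (z¹⁰)²⁴ = z²⁴, (z¹⁰)²⁵ = z⁷, (z¹⁰)²⁶ = z¹⁷, (z¹⁰)²⁷ = e.
The smallest positive k with (z¹⁰)ᵏ = e is 27.

Answer: 27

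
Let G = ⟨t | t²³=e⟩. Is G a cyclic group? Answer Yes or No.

|G| = 23. The element t has order 23 (its powers give 23 distinct elements), so ⟨t⟩ = G and G is cyclic.

Answer: Yes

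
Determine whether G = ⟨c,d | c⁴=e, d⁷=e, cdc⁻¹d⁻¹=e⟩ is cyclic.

|G| = 28. The element cd has order 28 (its powers give 28 distinct elements), so ⟨cd⟩ = G and G is cyclic.

Answer: Yes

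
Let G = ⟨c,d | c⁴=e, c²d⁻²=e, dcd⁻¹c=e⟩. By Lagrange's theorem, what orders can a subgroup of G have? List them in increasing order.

|G| = 8 = 2³. By Lagrange's theorem the order of any subgroup divides 8; the divisors of 8 are 1, 2, 4, 8.

Answer: 1, 2, 4, 8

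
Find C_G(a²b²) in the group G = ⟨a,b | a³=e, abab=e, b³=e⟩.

⟨a²b²⟩ ⊆ C_G(a²b²) since powers of a²b² commute with a²b²; so |C_G(a²b²)| ≥ |⟨a²b²⟩| = 2.
By orbit–stabilizer, |C_G(a²b²)| = |G| / |conj. class of a²b²| = 12 / 3 = 4.
The 4 elements commuting with a²b² are {e, ab, a²b², ab²a}.

Answer: {e, ab, a²b², ab²a}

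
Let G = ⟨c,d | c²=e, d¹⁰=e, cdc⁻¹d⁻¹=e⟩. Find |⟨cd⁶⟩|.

|⟨cd⁶⟩| equals the order of cd⁶. Compute successive powers until reaching e:
  (cd⁶)¹ = cd⁶, (cd⁶)² = d², (cd⁶)³ = cd⁸, (cd⁶)⁴ = d⁴, (cd⁶)⁵ = c, (cd⁶)⁶ = d⁶, (cd⁶)⁷ = cd², (cd⁶)⁸ = d⁸, (cd⁶)⁹ = cd⁴, (cd⁶)¹⁰ = e.
The smallest positive k with (cd⁶)ᵏ = e is 10, so |⟨cd⁶⟩| = 10.

Answer: 10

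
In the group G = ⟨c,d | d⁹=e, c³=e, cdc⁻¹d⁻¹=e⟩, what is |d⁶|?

Compute successive powers until reaching e:
  (d⁶)¹ = d⁶, (d⁶)² = d³, (d⁶)³ = e.
The smallest positive k with (d⁶)ᵏ = e is 3.

Answer: 3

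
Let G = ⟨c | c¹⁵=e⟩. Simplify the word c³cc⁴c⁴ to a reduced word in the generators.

Multiply left to right, reducing at each step:
  (c³) · c = c⁴
  (c⁴) · c⁴ = c⁸
  (c⁸) · c⁴ = c¹²

Answer: c¹²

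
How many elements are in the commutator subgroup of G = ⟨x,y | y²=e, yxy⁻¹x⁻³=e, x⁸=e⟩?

G' = [G, G] is generated by all commutators. The generator-pair commutators are: [x, y] = x⁶.
The subgroup they normally generate is {e, x², x⁴, x⁶}, of order 4.
Check: |G/G'| = 16/4 = 4 is the order of the abelianisation.

Answer: 4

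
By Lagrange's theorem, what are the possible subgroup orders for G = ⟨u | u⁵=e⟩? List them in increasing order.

|G| = 5 = 5. By Lagrange's theorem the order of any subgroup divides 5; the divisors of 5 are 1, 5.

Answer: 1, 5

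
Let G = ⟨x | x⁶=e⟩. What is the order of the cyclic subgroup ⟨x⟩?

|⟨x⟩| equals the order of x. Compute successive powers until reaching e:
  x¹ = x, x² = x², x³ = x³, x⁴ = x⁴, x⁵ = x⁵, x⁶ = e.
The smallest positive k with xᵏ = e is 6, so |⟨x⟩| = 6.

Answer: 6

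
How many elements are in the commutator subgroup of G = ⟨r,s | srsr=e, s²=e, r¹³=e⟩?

G' = [G, G] is generated by all commutators. The generator-pair commutators are: [r, s] = r².
The subgroup they normally generate is {e, r, r², r³, r⁴, r⁵, r⁶, r⁷, r⁸, r⁹, r¹⁰, r¹¹, r¹²}, of order 13.
Check: |G/G'| = 26/13 = 2 is the order of the abelianisation.

Answer: 13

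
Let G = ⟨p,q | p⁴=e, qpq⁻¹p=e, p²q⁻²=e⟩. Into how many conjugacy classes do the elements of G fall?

The conjugacy classes (representative and size) are:
  [e] (size 1), [p³] (size 2), [p²] (size 1), [q⁻¹] (size 2), [pq] (size 2).
Class equation: 1 + 2 + 1 + 2 + 2 = 8 = |G|. So G has 5 conjugacy classes.

Answer: 5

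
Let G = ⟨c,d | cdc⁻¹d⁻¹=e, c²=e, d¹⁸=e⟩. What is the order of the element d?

Compute successive powers until reaching e:
  d¹ = d, d² = d², d³ = d³, d⁴ = d⁴, d⁵ = d⁵, d⁶ = d⁶, d⁷ = d⁷, d⁸ = d⁸, d⁹ = d⁹, d¹⁰ = d¹⁰, d¹¹ = d¹¹, d¹² = d¹², d¹³ = d¹³, d¹⁴ = d¹⁴, d¹⁵ = d¹⁵, d¹⁶ = d¹⁶, d¹⁷ = d¹⁷, d¹⁸ = e.
The smallest positive k with dᵏ = e is 18.

Answer: 18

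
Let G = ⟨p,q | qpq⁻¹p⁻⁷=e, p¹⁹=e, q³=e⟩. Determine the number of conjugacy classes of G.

The conjugacy classes (representative and size) are:
  [e] (size 1), [p¹¹] (size 3), [p¹⁴] (size 3), [p⁶] (size 3), [p¹⁷] (size 3), [p¹²] (size 3), [p¹⁰] (size 3), [p²q] (size 19), [p¹⁸q²] (size 19).
Class equation: 1 + 3 + 3 + 3 + 3 + 3 + 3 + 19 + 19 = 57 = |G|. So G has 9 conjugacy classes.

Answer: 9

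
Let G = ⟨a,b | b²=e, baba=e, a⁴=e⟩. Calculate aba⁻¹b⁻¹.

[a, b] = a·b·a⁻¹·b⁻¹.
  a · b = ab
  (ab) · (a³) = a²b
  (a²b) · b = a²

Answer: a²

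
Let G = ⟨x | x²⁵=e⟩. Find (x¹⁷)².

Compute successive powers of (x¹⁷), reducing at each step:
  (x¹⁷)²: (x¹⁷) · x¹⁷ = x⁹

Answer: x⁹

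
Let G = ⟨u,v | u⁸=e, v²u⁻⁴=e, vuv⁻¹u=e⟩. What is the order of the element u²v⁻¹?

Compute successive powers until reaching e:
  (u²v⁻¹)¹ = u²v⁻¹, (u²v⁻¹)² = u⁴, (u²v⁻¹)³ = u²v, (u²v⁻¹)⁴ = e.
The smallest positive k with (u²v⁻¹)ᵏ = e is 4.

Answer: 4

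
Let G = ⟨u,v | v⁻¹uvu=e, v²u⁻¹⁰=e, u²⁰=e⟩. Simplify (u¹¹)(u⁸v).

Compute (u¹¹) · (u⁸v) by multiplying left to right and reducing via the relations at each step:
  (u¹¹) · u⁸ = u¹⁹
  (u¹⁹) · v = u⁹v⁻¹

Answer: u⁹v⁻¹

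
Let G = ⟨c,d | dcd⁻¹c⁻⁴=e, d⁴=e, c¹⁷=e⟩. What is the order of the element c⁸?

Compute successive powers until reaching e:
  (c⁸)¹ = c⁸, (c⁸)² = c¹⁶, (c⁸)³ = c⁷, (c⁸)⁴ = c¹⁵, (c⁸)⁵ = c⁶, (c⁸)⁶ = c¹⁴, (c⁸)⁷ = c⁵, (c⁸)⁸ = c¹³, (c⁸)⁹ = c⁴, (c⁸)¹⁰ = c¹², (c⁸)¹¹ = c³, (c⁸)¹² = c¹¹, (c⁸)¹³ = c², (c⁸)¹⁴ = c¹⁰, (c⁸)¹⁵ = c, (c⁸)¹⁶ = c⁹, (c⁸)¹⁷ = e.
The smallest positive k with (c⁸)ᵏ = e is 17.

Answer: 17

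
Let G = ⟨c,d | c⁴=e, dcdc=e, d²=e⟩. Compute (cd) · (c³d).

Compute (cd) · (c³d) by multiplying left to right and reducing via the relations at each step:
  (cd) · c³ = c²d
  (c²d) · d = c²

Answer: c²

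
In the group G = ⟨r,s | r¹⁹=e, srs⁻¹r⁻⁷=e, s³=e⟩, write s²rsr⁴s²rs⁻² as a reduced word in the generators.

Multiply left to right, reducing at each step:
  (s²) · r = r¹¹s²
  (r¹¹s²) · s = r¹¹
  (r¹¹) · r⁴ = r¹⁵
  (r¹⁵) · s² = r¹⁵s²
  (r¹⁵s²) · r = r⁷s²
  (r⁷s²) · s⁻² = r⁷

Answer: r⁷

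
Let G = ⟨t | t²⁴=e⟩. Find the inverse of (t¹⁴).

The order of (t¹⁴) is 12 (smallest k with (t¹⁴)ᵏ = e), so (t¹⁴)⁻¹ = (t¹⁴)¹¹ = t¹⁰.
Check: (t¹⁴) · (t¹⁰) → (t¹⁴) · t¹⁰ = e, giving e as required.

Answer: t¹⁰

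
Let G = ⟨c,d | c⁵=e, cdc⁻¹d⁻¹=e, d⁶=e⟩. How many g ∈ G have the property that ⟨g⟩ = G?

G is cyclic of order 30. An element generates G iff its order is 30, and a cyclic group of order 30 has exactly φ(30) = 8 such elements.

Answer: 8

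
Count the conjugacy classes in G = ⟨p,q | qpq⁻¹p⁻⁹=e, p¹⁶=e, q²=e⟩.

The conjugacy classes (representative and size) are:
  [e] (size 1), [p⁹] (size 2), [p²] (size 1), [p³] (size 2), [p⁴] (size 1), [p¹³] (size 2), [p⁶] (size 1), [p¹⁵] (size 2), [p⁸] (size 1), [p¹⁰] (size 1), [p¹²] (size 1), [p¹⁴] (size 1), [q] (size 2), [pq] (size 2), [p²q] (size 2), [p¹¹q] (size 2), [p⁴q] (size 2), [p¹³q] (size 2), [p¹⁴q] (size 2), [p¹⁵q] (size 2).
Class equation: 1 + 2 + 1 + 2 + 1 + 2 + 1 + 2 + 1 + 1 + 1 + 1 + 2 + 2 + 2 + 2 + 2 + 2 + 2 + 2 = 32 = |G|. So G has 20 conjugacy classes.

Answer: 20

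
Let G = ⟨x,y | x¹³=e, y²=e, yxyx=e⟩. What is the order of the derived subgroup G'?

G' = [G, G] is generated by all commutators. The generator-pair commutators are: [x, y] = x².
The subgroup they normally generate is {e, x, x², x³, x⁴, x⁵, x⁶, x⁷, x⁸, x⁹, x¹⁰, x¹¹, x¹²}, of order 13.
Check: |G/G'| = 26/13 = 2 is the order of the abelianisation.

Answer: 13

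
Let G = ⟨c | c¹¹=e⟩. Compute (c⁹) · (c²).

Compute (c⁹) · (c²) by multiplying left to right and reducing via the relations at each step:
  (c⁹) · c² = e

Answer: e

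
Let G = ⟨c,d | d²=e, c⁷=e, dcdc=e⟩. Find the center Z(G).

An element z ∈ Z(G) iff z commutes with every generator.
For example e is central: e·c = c = c·e; e·d = d = d·e.
Whereas c ∉ Z(G) since c·d = cd ≠ c⁶d = d·c.
Checking each of the 14 elements this way gives Z(G) = {e}, of order 1.

Answer: {e}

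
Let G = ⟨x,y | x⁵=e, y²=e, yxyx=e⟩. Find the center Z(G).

An element z ∈ Z(G) iff z commutes with every generator.
For example e is central: e·x = x = x·e; e·y = y = y·e.
Whereas x ∉ Z(G) since x·y = xy ≠ x⁴y = y·x.
Checking each of the 10 elements this way gives Z(G) = {e}, of order 1.

Answer: {e}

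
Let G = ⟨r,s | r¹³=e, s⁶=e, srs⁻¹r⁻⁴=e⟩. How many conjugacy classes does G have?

The conjugacy classes (representative and size) are:
  [e] (size 1), [r⁴] (size 6), [r¹¹] (size 6), [r⁷s] (size 13), [r⁸s²] (size 13), [r¹²s³] (size 13), [r⁵s⁴] (size 13), [r¹¹s⁵] (size 13).
Class equation: 1 + 6 + 6 + 13 + 13 + 13 + 13 + 13 = 78 = |G|. So G has 8 conjugacy classes.

Answer: 8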